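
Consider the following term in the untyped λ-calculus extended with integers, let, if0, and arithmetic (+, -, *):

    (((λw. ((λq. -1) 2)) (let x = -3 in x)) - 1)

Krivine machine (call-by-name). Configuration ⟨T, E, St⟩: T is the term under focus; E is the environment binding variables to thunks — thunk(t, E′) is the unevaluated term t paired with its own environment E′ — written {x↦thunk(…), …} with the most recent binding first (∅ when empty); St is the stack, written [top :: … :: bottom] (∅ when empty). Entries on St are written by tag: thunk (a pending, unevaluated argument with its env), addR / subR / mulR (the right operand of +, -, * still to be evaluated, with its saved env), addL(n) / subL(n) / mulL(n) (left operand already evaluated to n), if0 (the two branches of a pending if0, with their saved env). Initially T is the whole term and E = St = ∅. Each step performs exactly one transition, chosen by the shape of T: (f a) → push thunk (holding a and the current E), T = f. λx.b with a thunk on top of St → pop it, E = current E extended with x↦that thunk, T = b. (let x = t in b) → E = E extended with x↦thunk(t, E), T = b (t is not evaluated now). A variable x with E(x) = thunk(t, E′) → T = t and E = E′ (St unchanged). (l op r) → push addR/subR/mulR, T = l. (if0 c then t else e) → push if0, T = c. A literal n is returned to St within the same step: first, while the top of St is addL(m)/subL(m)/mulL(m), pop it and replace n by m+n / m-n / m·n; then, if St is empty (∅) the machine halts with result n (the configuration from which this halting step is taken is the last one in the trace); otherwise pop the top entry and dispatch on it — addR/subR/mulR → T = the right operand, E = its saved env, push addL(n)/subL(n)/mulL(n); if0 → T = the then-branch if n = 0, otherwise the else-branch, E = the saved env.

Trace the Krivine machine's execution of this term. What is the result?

step 0: [T=(((λw. ((λq. -1) 2)) (let x = -3 in x)) - 1) | E=∅ | St=∅]
step 1: [T=((λw. ((λq. -1) 2)) (let x = -3 in x)) | E=∅ | St=[subR]]
step 2: [T=(λw. ((λq. -1) 2)) | E=∅ | St=[thunk :: subR]]
step 3: [T=((λq. -1) 2) | E={w↦thunk((let x = -3 in x), ∅)} | St=[subR]]
step 4: [T=(λq. -1) | E={w↦thunk((let x = -3 in x), ∅)} | St=[thunk :: subR]]
step 5: [T=-1 | E={q↦thunk(2, {w↦thunk((let x = -3 in x), ∅)}), w↦thunk((let x = -3 in x), ∅)} | St=[subR]]
step 6: [T=1 | E=∅ | St=[subL(-1)]]
→ final value -2

Answer: -2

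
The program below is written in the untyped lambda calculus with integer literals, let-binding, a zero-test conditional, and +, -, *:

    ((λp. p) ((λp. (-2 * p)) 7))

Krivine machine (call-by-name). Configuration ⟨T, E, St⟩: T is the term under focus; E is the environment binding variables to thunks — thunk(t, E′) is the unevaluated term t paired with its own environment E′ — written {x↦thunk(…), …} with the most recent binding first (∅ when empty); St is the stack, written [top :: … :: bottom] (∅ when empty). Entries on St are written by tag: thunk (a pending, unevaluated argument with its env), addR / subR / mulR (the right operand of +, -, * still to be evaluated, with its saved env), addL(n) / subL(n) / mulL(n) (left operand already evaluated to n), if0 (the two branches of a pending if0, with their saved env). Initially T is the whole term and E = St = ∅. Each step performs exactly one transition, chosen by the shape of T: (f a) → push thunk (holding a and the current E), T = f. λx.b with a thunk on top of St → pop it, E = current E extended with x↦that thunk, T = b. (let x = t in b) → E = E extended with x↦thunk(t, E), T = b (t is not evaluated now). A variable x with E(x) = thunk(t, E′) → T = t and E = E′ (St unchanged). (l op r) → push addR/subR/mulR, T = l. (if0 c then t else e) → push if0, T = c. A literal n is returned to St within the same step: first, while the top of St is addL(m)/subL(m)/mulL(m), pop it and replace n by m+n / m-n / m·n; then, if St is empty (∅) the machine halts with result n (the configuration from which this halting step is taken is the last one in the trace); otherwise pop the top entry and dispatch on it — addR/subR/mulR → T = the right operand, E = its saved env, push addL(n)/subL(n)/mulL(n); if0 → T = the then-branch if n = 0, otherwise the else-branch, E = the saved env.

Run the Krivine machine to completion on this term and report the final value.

Answer: -14

Execution trace:
[0] <T=((λp. p) ((λp. (-2 * p)) 7)), E=∅, St=∅>
[1] <T=(λp. p), E=∅, St=[thunk]>
[2] <T=p, E={p↦thunk(((λp. (-2 * p)) 7), ∅)}, St=∅>
[3] <T=((λp. (-2 * p)) 7), E=∅, St=∅>
[4] <T=(λp. (-2 * p)), E=∅, St=[thunk]>
[5] <T=(-2 * p), E={p↦thunk(7, ∅)}, St=∅>
[6] <T=-2, E={p↦thunk(7, ∅)}, St=[mulR]>
[7] <T=p, E={p↦thunk(7, ∅)}, St=[mulL(-2)]>
[8] <T=7, E=∅, St=[mulL(-2)]>
→ final value -14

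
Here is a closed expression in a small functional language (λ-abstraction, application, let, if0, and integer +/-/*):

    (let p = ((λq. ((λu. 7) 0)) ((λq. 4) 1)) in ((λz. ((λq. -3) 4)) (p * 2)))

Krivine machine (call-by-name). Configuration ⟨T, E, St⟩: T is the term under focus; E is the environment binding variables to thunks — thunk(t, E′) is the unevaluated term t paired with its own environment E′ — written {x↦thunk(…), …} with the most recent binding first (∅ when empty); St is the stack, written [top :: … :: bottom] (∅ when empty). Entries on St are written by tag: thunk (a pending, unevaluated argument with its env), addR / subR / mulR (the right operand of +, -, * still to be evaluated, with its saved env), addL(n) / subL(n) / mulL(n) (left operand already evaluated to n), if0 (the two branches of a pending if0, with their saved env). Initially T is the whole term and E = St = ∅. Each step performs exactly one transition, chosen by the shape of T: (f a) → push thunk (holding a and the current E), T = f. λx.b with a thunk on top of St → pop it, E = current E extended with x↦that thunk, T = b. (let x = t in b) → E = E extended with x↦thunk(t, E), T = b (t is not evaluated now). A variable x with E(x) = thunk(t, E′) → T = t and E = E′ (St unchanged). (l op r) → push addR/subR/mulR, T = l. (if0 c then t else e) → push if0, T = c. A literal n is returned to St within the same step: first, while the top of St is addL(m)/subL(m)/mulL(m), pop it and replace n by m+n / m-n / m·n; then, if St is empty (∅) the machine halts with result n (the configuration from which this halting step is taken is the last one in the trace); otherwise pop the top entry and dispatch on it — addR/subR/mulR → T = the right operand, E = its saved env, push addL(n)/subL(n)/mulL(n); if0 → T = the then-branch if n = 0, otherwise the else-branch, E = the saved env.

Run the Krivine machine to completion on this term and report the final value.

t=0: [T=(let p = ((λq. ((λu. 7) 0)) ((λq. 4) 1)) in ((λz. ((λq. -3) 4)) (p * 2))) | E=∅ | St=∅]
t=1: [T=((λz. ((λq. -3) 4)) (p * 2)) | E={p↦thunk(((λq. ((λu. 7) 0)) ((λq. 4) 1)), ∅)} | St=∅]
t=2: [T=(λz. ((λq. -3) 4)) | E={p↦thunk(((λq. ((λu. 7) 0)) ((λq. 4) 1)), ∅)} | St=[thunk]]
t=3: [T=((λq. -3) 4) | E={z↦thunk((p * 2), {p↦thunk(((λq. ((λu. 7) 0)) ((λq. 4) 1)), ∅)}), p↦thunk(((λq. ((λu. 7) 0)) ((λq. 4) 1)), ∅)} | St=∅]
t=4: [T=(λq. -3) | E={z↦thunk((p * 2), {p↦thunk(((λq. ((λu. 7) 0)) ((λq. 4) 1)), ∅)}), p↦thunk(((λq. ((λu. 7) 0)) ((λq. 4) 1)), ∅)} | St=[thunk]]
t=5: [T=-3 | E={q↦thunk(4, {z↦thunk((p * 2), {p↦thunk(((λq. ((λu. 7) 0)) ((λq. 4) 1)), ∅)}), p↦thunk(((λq. ((λu. 7) 0)) ((λq. 4) 1)), ∅)}), z↦thunk((p * 2), {p↦thunk(((λq. ((λu. 7) 0)) ((λq. 4) 1)), ∅)}), p↦thunk(((λq. ((λu. 7) 0)) ((λq. 4) 1)), ∅)} | St=∅]
→ final value -3

Answer: -3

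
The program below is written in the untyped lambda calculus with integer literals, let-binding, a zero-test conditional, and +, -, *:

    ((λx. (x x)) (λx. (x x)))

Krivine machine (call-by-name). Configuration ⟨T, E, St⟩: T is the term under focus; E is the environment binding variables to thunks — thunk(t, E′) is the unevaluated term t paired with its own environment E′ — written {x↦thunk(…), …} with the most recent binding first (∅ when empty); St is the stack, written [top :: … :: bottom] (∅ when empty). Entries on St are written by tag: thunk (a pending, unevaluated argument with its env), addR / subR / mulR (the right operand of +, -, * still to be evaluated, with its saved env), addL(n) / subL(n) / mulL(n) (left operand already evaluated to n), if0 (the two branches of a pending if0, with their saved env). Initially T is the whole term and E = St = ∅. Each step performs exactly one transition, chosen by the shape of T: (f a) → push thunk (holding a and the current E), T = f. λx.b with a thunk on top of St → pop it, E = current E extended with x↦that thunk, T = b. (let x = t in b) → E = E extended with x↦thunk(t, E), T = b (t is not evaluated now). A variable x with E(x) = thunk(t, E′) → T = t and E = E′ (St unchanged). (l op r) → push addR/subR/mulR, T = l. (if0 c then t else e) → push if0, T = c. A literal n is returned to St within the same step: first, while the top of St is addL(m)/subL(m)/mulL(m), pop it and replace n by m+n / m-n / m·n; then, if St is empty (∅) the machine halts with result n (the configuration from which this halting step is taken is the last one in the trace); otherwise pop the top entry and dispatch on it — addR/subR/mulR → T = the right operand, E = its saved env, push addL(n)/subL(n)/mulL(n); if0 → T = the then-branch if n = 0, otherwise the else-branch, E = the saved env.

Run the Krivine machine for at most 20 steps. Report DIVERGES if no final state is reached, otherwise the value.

Answer: DIVERGES (no final state within 20 steps)

Execution trace:
step 0: ⟨T=((λx. (x x)) (λx. (x x))); E=∅; St=∅⟩
step 1: ⟨T=(λx. (x x)); E=∅; St=[thunk]⟩
step 2: ⟨T=(x x); E={x↦thunk((λx. (x x)), ∅)}; St=∅⟩
step 3: ⟨T=x; E={x↦thunk((λx. (x x)), ∅)}; St=[thunk]⟩
step 4: ⟨T=(λx. (x x)); E=∅; St=[thunk]⟩
step 5: ⟨T=(x x); E={x↦thunk(x, {x↦thunk((λx. (x x)), ∅)})}; St=∅⟩
step 6: ⟨T=x; E={x↦thunk(x, {x↦thunk((λx. (x x)), ∅)})}; St=[thunk]⟩
step 7: ⟨T=x; E={x↦thunk((λx. (x x)), ∅)}; St=[thunk]⟩
step 8: ⟨T=(λx. (x x)); E=∅; St=[thunk]⟩
step 9: ⟨T=(x x); E={x↦thunk(x, {x↦thunk(x, {x↦thunk((λx. (x x)), ∅)})})}; St=∅⟩
step 10: ⟨T=x; E={x↦thunk(x, {x↦thunk(x, {x↦thunk((λx. (x x)), ∅)})})}; St=[thunk]⟩
step 11: ⟨T=x; E={x↦thunk(x, {x↦thunk((λx. (x x)), ∅)})}; St=[thunk]⟩
step 12: ⟨T=x; E={x↦thunk((λx. (x x)), ∅)}; St=[thunk]⟩
step 13: ⟨T=(λx. (x x)); E=∅; St=[thunk]⟩
step 14: ⟨T=(x x); E={x↦thunk(x, {x↦thunk(x, {x↦thunk(x, {x↦thunk((λx. (x x)), ∅)})})})}; St=∅⟩
step 15: ⟨T=x; E={x↦thunk(x, {x↦thunk(x, {x↦thunk(x, {x↦thunk((λx. (x x)), ∅)})})})}; St=[thunk]⟩
step 16: ⟨T=x; E={x↦thunk(x, {x↦thunk(x, {x↦thunk((λx. (x x)), ∅)})})}; St=[thunk]⟩
step 17: ⟨T=x; E={x↦thunk(x, {x↦thunk((λx. (x x)), ∅)})}; St=[thunk]⟩
step 18: ⟨T=x; E={x↦thunk((λx. (x x)), ∅)}; St=[thunk]⟩
step 19: ⟨T=(λx. (x x)); E=∅; St=[thunk]⟩
step 20: ⟨T=(x x); E={x↦thunk(x, {x↦thunk(x, {x↦thunk(x, {x↦thunk(x, {x↦thunk((λx. (x x)), ∅)})})})})}; St=∅⟩
→ 20 transitions taken and the configuration is still not final: no result within 20 steps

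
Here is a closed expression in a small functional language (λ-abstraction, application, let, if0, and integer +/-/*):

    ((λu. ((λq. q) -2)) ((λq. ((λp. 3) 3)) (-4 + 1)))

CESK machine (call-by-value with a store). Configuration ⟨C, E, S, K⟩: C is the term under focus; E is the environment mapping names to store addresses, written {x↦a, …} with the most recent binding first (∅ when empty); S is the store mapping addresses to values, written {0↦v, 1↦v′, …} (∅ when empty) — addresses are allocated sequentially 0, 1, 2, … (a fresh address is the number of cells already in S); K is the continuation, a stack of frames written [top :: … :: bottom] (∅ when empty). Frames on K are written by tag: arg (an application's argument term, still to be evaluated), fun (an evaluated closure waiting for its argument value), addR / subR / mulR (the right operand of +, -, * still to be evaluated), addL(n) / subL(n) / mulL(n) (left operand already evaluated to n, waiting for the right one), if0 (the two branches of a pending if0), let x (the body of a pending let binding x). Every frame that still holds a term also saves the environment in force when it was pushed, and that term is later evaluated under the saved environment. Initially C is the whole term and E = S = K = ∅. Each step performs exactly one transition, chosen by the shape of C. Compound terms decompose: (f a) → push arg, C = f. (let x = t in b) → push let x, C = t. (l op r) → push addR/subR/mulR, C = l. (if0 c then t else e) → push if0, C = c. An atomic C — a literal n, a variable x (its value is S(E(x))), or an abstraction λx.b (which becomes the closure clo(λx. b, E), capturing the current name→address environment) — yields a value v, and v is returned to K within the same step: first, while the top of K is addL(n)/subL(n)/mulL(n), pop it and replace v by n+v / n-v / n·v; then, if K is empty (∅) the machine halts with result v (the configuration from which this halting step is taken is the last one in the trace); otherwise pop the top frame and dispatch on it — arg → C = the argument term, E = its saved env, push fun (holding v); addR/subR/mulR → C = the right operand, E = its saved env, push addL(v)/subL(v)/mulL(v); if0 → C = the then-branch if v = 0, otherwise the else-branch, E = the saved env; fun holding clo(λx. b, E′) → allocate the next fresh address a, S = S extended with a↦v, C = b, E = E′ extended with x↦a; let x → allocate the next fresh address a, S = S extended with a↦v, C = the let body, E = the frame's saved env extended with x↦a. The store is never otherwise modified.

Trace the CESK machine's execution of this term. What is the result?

Answer: -2

Derivation:
[0] [C=((λu. ((λq. q) -2)) ((λq. ((λp. 3) 3)) (-4 + 1))) | E=∅ | S=∅ | K=∅]
[1] [C=(λu. ((λq. q) -2)) | E=∅ | S=∅ | K=[arg]]
[2] [C=((λq. ((λp. 3) 3)) (-4 + 1)) | E=∅ | S=∅ | K=[fun]]
[3] [C=(λq. ((λp. 3) 3)) | E=∅ | S=∅ | K=[arg :: fun]]
[4] [C=(-4 + 1) | E=∅ | S=∅ | K=[fun :: fun]]
[5] [C=-4 | E=∅ | S=∅ | K=[addR :: fun :: fun]]
[6] [C=1 | E=∅ | S=∅ | K=[addL(-4) :: fun :: fun]]
[7] [C=((λp. 3) 3) | E={q↦0} | S={0↦-3} | K=[fun]]
[8] [C=(λp. 3) | E={q↦0} | S={0↦-3} | K=[arg :: fun]]
[9] [C=3 | E={q↦0} | S={0↦-3} | K=[fun :: fun]]
[10] [C=3 | E={p↦1, q↦0} | S={0↦-3, 1↦3} | K=[fun]]
[11] [C=((λq. q) -2) | E={u↦2} | S={0↦-3, 1↦3, 2↦3} | K=∅]
[12] [C=(λq. q) | E={u↦2} | S={0↦-3, 1↦3, 2↦3} | K=[arg]]
[13] [C=-2 | E={u↦2} | S={0↦-3, 1↦3, 2↦3} | K=[fun]]
[14] [C=q | E={q↦3, u↦2} | S={0↦-3, 1↦3, 2↦3, 3↦-2} | K=∅]
→ final value -2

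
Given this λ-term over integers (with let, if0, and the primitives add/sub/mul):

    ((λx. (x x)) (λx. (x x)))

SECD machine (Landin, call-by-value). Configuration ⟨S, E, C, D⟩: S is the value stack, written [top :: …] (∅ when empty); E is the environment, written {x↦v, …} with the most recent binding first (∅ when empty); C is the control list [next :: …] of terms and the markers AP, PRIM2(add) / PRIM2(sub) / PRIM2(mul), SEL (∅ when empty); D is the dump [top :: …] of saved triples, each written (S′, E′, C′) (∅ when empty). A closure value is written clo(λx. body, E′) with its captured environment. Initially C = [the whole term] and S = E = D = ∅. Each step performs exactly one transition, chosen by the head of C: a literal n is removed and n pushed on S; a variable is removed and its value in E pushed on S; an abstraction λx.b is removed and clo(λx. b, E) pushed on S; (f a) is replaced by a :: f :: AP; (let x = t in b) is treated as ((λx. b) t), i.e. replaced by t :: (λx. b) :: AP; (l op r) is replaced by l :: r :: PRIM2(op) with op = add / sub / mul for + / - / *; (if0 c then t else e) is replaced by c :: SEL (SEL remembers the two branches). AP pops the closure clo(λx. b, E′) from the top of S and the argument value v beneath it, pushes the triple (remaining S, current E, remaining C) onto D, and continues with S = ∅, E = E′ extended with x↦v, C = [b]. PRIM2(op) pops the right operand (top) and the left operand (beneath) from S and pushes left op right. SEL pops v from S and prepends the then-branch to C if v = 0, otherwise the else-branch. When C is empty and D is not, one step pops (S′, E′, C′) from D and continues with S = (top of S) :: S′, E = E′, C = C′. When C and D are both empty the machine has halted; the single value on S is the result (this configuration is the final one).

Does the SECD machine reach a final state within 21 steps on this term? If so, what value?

[0] ⟨S=∅; E=∅; C=[((λx. (x x)) (λx. (x x)))]; D=∅⟩
[1] ⟨S=∅; E=∅; C=[(λx. (x x)) :: (λx. (x x)) :: AP]; D=∅⟩
[2] ⟨S=[clo(λx. (x x), ∅)]; E=∅; C=[(λx. (x x)) :: AP]; D=∅⟩
[3] ⟨S=[clo(λx. (x x), ∅) :: clo(λx. (x x), ∅)]; E=∅; C=[AP]; D=∅⟩
[4] ⟨S=∅; E={x↦clo(λx. (x x), ∅)}; C=[(x x)]; D=[(∅, ∅, ∅)]⟩
[5] ⟨S=∅; E={x↦clo(λx. (x x), ∅)}; C=[x :: x :: AP]; D=[(∅, ∅, ∅)]⟩
[6] ⟨S=[clo(λx. (x x), ∅)]; E={x↦clo(λx. (x x), ∅)}; C=[x :: AP]; D=[(∅, ∅, ∅)]⟩
[7] ⟨S=[clo(λx. (x x), ∅) :: clo(λx. (x x), ∅)]; E={x↦clo(λx. (x x), ∅)}; C=[AP]; D=[(∅, ∅, ∅)]⟩
[8] ⟨S=∅; E={x↦clo(λx. (x x), ∅)}; C=[(x x)]; D=[(∅, {x↦clo(λx. (x x), ∅)}, ∅) :: (∅, ∅, ∅)]⟩
[9] ⟨S=∅; E={x↦clo(λx. (x x), ∅)}; C=[x :: x :: AP]; D=[(∅, {x↦clo(λx. (x x), ∅)}, ∅) :: (∅, ∅, ∅)]⟩
[10] ⟨S=[clo(λx. (x x), ∅)]; E={x↦clo(λx. (x x), ∅)}; C=[x :: AP]; D=[(∅, {x↦clo(λx. (x x), ∅)}, ∅) :: (∅, ∅, ∅)]⟩
[11] ⟨S=[clo(λx. (x x), ∅) :: clo(λx. (x x), ∅)]; E={x↦clo(λx. (x x), ∅)}; C=[AP]; D=[(∅, {x↦clo(λx. (x x), ∅)}, ∅) :: (∅, ∅, ∅)]⟩
[12] ⟨S=∅; E={x↦clo(λx. (x x), ∅)}; C=[(x x)]; D=[(∅, {x↦clo(λx. (x x), ∅)}, ∅) :: (∅, {x↦clo(λx. (x x), ∅)}, ∅) :: (∅, ∅, ∅)]⟩
[13] ⟨S=∅; E={x↦clo(λx. (x x), ∅)}; C=[x :: x :: AP]; D=[(∅, {x↦clo(λx. (x x), ∅)}, ∅) :: (∅, {x↦clo(λx. (x x), ∅)}, ∅) :: (∅, ∅, ∅)]⟩
[14] ⟨S=[clo(λx. (x x), ∅)]; E={x↦clo(λx. (x x), ∅)}; C=[x :: AP]; D=[(∅, {x↦clo(λx. (x x), ∅)}, ∅) :: (∅, {x↦clo(λx. (x x), ∅)}, ∅) :: (∅, ∅, ∅)]⟩
[15] ⟨S=[clo(λx. (x x), ∅) :: clo(λx. (x x), ∅)]; E={x↦clo(λx. (x x), ∅)}; C=[AP]; D=[(∅, {x↦clo(λx. (x x), ∅)}, ∅) :: (∅, {x↦clo(λx. (x x), ∅)}, ∅) :: (∅, ∅, ∅)]⟩
[16] ⟨S=∅; E={x↦clo(λx. (x x), ∅)}; C=[(x x)]; D=[(∅, {x↦clo(λx. (x x), ∅)}, ∅) :: (∅, {x↦clo(λx. (x x), ∅)}, ∅) :: (∅, {x↦clo(λx. (x x), ∅)}, ∅) :: (∅, ∅, ∅)]⟩
[17] ⟨S=∅; E={x↦clo(λx. (x x), ∅)}; C=[x :: x :: AP]; D=[(∅, {x↦clo(λx. (x x), ∅)}, ∅) :: (∅, {x↦clo(λx. (x x), ∅)}, ∅) :: (∅, {x↦clo(λx. (x x), ∅)}, ∅) :: (∅, ∅, ∅)]⟩
[18] ⟨S=[clo(λx. (x x), ∅)]; E={x↦clo(λx. (x x), ∅)}; C=[x :: AP]; D=[(∅, {x↦clo(λx. (x x), ∅)}, ∅) :: (∅, {x↦clo(λx. (x x), ∅)}, ∅) :: (∅, {x↦clo(λx. (x x), ∅)}, ∅) :: (∅, ∅, ∅)]⟩
[19] ⟨S=[clo(λx. (x x), ∅) :: clo(λx. (x x), ∅)]; E={x↦clo(λx. (x x), ∅)}; C=[AP]; D=[(∅, {x↦clo(λx. (x x), ∅)}, ∅) :: (∅, {x↦clo(λx. (x x), ∅)}, ∅) :: (∅, {x↦clo(λx. (x x), ∅)}, ∅) :: (∅, ∅, ∅)]⟩
[20] ⟨S=∅; E={x↦clo(λx. (x x), ∅)}; C=[(x x)]; D=[(∅, {x↦clo(λx. (x x), ∅)}, ∅) :: (∅, {x↦clo(λx. (x x), ∅)}, ∅) :: (∅, {x↦clo(λx. (x x), ∅)}, ∅) :: (∅, {x↦clo(λx. (x x), ∅)}, ∅) :: (∅, ∅, ∅)]⟩
[21] ⟨S=∅; E={x↦clo(λx. (x x), ∅)}; C=[x :: x :: AP]; D=[(∅, {x↦clo(λx. (x x), ∅)}, ∅) :: (∅, {x↦clo(λx. (x x), ∅)}, ∅) :: (∅, {x↦clo(λx. (x x), ∅)}, ∅) :: (∅, {x↦clo(λx. (x x), ∅)}, ∅) :: (∅, ∅, ∅)]⟩
→ 21 transitions taken and the configuration is still not final: no result within 21 steps

Answer: DIVERGES (no final state within 21 steps)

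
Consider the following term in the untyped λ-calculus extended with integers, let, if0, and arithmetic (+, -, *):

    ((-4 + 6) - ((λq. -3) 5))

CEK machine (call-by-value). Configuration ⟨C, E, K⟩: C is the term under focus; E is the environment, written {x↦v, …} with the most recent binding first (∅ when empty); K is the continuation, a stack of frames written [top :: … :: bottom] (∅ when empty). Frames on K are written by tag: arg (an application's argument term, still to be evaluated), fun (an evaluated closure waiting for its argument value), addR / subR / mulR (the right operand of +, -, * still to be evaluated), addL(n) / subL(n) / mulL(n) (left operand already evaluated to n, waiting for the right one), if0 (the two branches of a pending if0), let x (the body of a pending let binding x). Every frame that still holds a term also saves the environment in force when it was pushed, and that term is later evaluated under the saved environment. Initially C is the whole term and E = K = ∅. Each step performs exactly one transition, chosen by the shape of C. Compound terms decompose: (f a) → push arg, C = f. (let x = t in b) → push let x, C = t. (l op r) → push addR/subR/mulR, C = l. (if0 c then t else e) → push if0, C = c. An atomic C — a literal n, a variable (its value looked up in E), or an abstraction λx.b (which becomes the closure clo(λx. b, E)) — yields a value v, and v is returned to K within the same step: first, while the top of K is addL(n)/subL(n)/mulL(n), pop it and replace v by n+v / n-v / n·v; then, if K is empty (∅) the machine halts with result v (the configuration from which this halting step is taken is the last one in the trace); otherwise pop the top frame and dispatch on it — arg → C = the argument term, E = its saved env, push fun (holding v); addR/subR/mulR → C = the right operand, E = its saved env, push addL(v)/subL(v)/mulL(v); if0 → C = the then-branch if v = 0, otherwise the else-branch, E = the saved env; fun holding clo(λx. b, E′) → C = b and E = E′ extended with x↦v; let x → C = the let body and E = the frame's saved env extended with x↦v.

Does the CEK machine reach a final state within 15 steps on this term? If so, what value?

Answer: 5

Machine steps:
[0] [C=((-4 + 6) - ((λq. -3) 5)) | E=∅ | K=∅]
[1] [C=(-4 + 6) | E=∅ | K=[subR]]
[2] [C=-4 | E=∅ | K=[addR :: subR]]
[3] [C=6 | E=∅ | K=[addL(-4) :: subR]]
[4] [C=((λq. -3) 5) | E=∅ | K=[subL(2)]]
[5] [C=(λq. -3) | E=∅ | K=[arg :: subL(2)]]
[6] [C=5 | E=∅ | K=[fun :: subL(2)]]
[7] [C=-3 | E={q↦5} | K=[subL(2)]]
→ final value 5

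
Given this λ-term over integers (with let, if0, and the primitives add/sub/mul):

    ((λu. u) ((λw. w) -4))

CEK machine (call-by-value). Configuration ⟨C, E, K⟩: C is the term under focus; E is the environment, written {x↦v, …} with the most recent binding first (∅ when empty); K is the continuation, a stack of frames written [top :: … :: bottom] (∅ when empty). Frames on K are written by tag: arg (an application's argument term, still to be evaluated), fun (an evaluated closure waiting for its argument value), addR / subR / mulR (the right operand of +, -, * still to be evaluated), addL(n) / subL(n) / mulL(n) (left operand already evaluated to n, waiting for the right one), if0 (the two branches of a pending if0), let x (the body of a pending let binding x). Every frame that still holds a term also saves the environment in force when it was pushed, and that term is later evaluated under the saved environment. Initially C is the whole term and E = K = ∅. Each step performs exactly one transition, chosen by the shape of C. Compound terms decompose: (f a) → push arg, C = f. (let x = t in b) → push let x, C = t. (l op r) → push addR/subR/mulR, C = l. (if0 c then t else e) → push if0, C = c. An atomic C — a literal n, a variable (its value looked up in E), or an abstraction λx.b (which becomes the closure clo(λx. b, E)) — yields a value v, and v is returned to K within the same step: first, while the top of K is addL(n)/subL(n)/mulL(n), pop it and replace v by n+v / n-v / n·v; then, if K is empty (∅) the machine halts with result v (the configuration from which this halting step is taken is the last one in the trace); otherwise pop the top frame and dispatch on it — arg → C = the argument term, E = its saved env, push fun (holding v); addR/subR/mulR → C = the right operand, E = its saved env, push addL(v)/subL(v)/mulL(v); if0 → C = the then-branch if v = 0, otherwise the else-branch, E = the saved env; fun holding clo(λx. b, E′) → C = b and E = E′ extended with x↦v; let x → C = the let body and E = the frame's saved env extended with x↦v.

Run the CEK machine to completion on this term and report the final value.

0. ⟨C=((λu. u) ((λw. w) -4)); E=∅; K=∅⟩
1. ⟨C=(λu. u); E=∅; K=[arg]⟩
2. ⟨C=((λw. w) -4); E=∅; K=[fun]⟩
3. ⟨C=(λw. w); E=∅; K=[arg :: fun]⟩
4. ⟨C=-4; E=∅; K=[fun :: fun]⟩
5. ⟨C=w; E={w↦-4}; K=[fun]⟩
6. ⟨C=u; E={u↦-4}; K=∅⟩
→ final value -4

Answer: -4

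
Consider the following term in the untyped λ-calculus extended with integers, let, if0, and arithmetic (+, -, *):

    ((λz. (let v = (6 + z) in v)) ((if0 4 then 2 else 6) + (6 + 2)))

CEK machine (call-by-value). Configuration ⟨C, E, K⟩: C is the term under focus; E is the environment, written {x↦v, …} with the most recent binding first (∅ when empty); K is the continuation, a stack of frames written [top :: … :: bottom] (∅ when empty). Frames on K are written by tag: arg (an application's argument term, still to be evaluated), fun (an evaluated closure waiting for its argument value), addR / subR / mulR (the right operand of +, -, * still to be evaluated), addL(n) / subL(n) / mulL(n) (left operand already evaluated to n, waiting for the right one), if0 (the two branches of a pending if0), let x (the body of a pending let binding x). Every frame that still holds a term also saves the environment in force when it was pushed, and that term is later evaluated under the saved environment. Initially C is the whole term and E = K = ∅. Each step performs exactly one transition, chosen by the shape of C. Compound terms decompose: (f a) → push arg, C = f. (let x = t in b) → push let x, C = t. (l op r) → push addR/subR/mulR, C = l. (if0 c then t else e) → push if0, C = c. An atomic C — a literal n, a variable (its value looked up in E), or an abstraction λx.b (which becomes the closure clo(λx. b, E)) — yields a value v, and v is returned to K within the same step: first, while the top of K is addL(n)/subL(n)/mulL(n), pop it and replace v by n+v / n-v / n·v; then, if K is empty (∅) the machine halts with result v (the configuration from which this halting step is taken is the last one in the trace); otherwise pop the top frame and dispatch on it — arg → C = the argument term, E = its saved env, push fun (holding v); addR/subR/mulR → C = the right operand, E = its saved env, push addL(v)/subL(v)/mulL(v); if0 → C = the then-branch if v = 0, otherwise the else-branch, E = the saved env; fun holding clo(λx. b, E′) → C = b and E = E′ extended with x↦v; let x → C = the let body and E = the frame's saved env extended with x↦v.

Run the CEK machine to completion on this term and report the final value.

Answer: 20

Derivation:
0. [C=((λz. (let v = (6 + z) in v)) ((if0 4 then 2 else 6) + (6 + 2))) | E=∅ | K=∅]
1. [C=(λz. (let v = (6 + z) in v)) | E=∅ | K=[arg]]
2. [C=((if0 4 then 2 else 6) + (6 + 2)) | E=∅ | K=[fun]]
3. [C=(if0 4 then 2 else 6) | E=∅ | K=[addR :: fun]]
4. [C=4 | E=∅ | K=[if0 :: addR :: fun]]
5. [C=6 | E=∅ | K=[addR :: fun]]
6. [C=(6 + 2) | E=∅ | K=[addL(6) :: fun]]
7. [C=6 | E=∅ | K=[addR :: addL(6) :: fun]]
8. [C=2 | E=∅ | K=[addL(6) :: addL(6) :: fun]]
9. [C=(let v = (6 + z) in v) | E={z↦14} | K=∅]
10. [C=(6 + z) | E={z↦14} | K=[let v]]
11. [C=6 | E={z↦14} | K=[addR :: let v]]
12. [C=z | E={z↦14} | K=[addL(6) :: let v]]
13. [C=v | E={v↦20, z↦14} | K=∅]
→ final value 20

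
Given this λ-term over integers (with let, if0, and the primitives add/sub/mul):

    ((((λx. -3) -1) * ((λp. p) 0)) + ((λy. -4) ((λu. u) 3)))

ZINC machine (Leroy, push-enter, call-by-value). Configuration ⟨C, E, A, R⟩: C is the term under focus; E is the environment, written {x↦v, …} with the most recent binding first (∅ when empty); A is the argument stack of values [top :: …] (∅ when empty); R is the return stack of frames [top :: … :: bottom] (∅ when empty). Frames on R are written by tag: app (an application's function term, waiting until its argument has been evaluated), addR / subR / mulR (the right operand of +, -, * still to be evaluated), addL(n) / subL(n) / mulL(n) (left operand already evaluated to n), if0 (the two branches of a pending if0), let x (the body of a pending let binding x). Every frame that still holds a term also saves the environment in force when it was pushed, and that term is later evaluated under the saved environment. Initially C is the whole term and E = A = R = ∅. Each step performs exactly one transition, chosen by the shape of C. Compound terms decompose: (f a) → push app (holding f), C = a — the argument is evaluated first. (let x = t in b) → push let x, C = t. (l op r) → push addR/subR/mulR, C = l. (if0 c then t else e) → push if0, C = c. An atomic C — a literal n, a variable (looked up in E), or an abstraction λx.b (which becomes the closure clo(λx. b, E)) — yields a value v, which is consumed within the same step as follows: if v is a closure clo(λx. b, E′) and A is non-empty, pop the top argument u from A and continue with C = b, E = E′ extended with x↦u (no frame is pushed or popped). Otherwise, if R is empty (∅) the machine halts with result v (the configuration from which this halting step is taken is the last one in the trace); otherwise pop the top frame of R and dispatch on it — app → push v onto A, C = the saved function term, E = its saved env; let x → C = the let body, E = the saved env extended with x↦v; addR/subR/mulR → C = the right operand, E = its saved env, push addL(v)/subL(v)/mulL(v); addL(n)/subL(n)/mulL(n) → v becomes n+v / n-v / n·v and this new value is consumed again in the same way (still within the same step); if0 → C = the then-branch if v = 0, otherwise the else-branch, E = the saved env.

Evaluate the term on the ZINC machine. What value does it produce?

Answer: -4

Derivation:
0. <C=((((λx. -3) -1) * ((λp. p) 0)) + ((λy. -4) ((λu. u) 3))), E=∅, A=∅, R=∅>
1. <C=(((λx. -3) -1) * ((λp. p) 0)), E=∅, A=∅, R=[addR]>
2. <C=((λx. -3) -1), E=∅, A=∅, R=[mulR :: addR]>
3. <C=-1, E=∅, A=∅, R=[app :: mulR :: addR]>
4. <C=(λx. -3), E=∅, A=[-1], R=[mulR :: addR]>
5. <C=-3, E={x↦-1}, A=∅, R=[mulR :: addR]>
6. <C=((λp. p) 0), E=∅, A=∅, R=[mulL(-3) :: addR]>
7. <C=0, E=∅, A=∅, R=[app :: mulL(-3) :: addR]>
8. <C=(λp. p), E=∅, A=[0], R=[mulL(-3) :: addR]>
9. <C=p, E={p↦0}, A=∅, R=[mulL(-3) :: addR]>
10. <C=((λy. -4) ((λu. u) 3)), E=∅, A=∅, R=[addL(0)]>
11. <C=((λu. u) 3), E=∅, A=∅, R=[app :: addL(0)]>
12. <C=3, E=∅, A=∅, R=[app :: app :: addL(0)]>
13. <C=(λu. u), E=∅, A=[3], R=[app :: addL(0)]>
14. <C=u, E={u↦3}, A=∅, R=[app :: addL(0)]>
15. <C=(λy. -4), E=∅, A=[3], R=[addL(0)]>
16. <C=-4, E={y↦3}, A=∅, R=[addL(0)]>
→ final value -4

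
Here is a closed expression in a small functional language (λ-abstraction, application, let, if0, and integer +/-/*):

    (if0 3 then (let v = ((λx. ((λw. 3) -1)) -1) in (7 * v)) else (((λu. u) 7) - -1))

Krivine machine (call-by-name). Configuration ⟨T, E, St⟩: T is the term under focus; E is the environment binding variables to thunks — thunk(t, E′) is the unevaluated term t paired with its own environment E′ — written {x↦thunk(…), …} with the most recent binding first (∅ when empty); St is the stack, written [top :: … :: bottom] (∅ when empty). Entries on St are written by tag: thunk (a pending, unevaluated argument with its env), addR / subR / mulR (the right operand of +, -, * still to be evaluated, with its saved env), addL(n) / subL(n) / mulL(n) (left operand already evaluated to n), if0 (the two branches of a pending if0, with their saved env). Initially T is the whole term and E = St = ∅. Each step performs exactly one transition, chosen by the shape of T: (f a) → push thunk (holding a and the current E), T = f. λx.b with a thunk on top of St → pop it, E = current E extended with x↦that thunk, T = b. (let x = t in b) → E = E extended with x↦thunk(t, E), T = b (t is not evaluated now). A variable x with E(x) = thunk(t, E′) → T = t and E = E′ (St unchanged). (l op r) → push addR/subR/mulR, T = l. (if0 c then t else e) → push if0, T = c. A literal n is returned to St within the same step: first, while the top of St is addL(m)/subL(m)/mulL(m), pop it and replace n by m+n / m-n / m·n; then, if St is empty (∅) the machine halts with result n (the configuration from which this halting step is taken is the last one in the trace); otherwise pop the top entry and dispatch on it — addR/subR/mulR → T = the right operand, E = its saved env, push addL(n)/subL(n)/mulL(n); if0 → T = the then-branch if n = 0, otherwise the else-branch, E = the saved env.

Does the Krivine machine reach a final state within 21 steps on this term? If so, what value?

Answer: 8

Execution trace:
step 0: <T=(if0 3 then (let v = ((λx. ((λw. 3) -1)) -1) in (7 * v)) else (((λu. u) 7) - -1)), E=∅, St=∅>
step 1: <T=3, E=∅, St=[if0]>
step 2: <T=(((λu. u) 7) - -1), E=∅, St=∅>
step 3: <T=((λu. u) 7), E=∅, St=[subR]>
step 4: <T=(λu. u), E=∅, St=[thunk :: subR]>
step 5: <T=u, E={u↦thunk(7, ∅)}, St=[subR]>
step 6: <T=7, E=∅, St=[subR]>
step 7: <T=-1, E=∅, St=[subL(7)]>
→ final value 8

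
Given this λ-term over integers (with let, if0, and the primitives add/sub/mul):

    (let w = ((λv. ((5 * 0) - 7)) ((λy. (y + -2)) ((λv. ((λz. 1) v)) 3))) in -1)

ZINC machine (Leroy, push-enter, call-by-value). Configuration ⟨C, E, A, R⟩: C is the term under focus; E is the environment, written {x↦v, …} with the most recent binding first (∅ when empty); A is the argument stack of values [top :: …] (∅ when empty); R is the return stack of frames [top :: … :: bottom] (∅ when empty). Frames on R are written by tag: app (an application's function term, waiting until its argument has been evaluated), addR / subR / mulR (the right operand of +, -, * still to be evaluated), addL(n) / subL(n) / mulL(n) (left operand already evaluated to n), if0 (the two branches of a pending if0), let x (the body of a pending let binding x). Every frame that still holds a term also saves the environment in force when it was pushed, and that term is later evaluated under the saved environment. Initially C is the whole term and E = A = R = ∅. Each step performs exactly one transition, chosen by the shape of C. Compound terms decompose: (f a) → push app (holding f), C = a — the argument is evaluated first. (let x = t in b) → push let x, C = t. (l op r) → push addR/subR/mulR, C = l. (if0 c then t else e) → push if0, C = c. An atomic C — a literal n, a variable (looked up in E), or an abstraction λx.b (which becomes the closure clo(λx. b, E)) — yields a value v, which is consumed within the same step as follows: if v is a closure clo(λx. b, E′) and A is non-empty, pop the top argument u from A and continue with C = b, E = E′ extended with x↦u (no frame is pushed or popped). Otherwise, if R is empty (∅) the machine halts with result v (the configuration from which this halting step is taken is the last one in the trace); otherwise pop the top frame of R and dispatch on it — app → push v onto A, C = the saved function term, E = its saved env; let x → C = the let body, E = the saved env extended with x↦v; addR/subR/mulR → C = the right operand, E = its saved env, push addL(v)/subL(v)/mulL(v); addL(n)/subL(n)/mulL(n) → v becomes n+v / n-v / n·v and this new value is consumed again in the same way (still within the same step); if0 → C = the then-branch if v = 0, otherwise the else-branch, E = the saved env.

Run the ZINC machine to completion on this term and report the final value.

Answer: -1

Execution trace:
0. ⟨C=(let w = ((λv. ((5 * 0) - 7)) ((λy. (y + -2)) ((λv. ((λz. 1) v)) 3))) in -1); E=∅; A=∅; R=∅⟩
1. ⟨C=((λv. ((5 * 0) - 7)) ((λy. (y + -2)) ((λv. ((λz. 1) v)) 3))); E=∅; A=∅; R=[let w]⟩
2. ⟨C=((λy. (y + -2)) ((λv. ((λz. 1) v)) 3)); E=∅; A=∅; R=[app :: let w]⟩
3. ⟨C=((λv. ((λz. 1) v)) 3); E=∅; A=∅; R=[app :: app :: let w]⟩
4. ⟨C=3; E=∅; A=∅; R=[app :: app :: app :: let w]⟩
5. ⟨C=(λv. ((λz. 1) v)); E=∅; A=[3]; R=[app :: app :: let w]⟩
6. ⟨C=((λz. 1) v); E={v↦3}; A=∅; R=[app :: app :: let w]⟩
7. ⟨C=v; E={v↦3}; A=∅; R=[app :: app :: app :: let w]⟩
8. ⟨C=(λz. 1); E={v↦3}; A=[3]; R=[app :: app :: let w]⟩
9. ⟨C=1; E={z↦3, v↦3}; A=∅; R=[app :: app :: let w]⟩
10. ⟨C=(λy. (y + -2)); E=∅; A=[1]; R=[app :: let w]⟩
11. ⟨C=(y + -2); E={y↦1}; A=∅; R=[app :: let w]⟩
12. ⟨C=y; E={y↦1}; A=∅; R=[addR :: app :: let w]⟩
13. ⟨C=-2; E={y↦1}; A=∅; R=[addL(1) :: app :: let w]⟩
14. ⟨C=(λv. ((5 * 0) - 7)); E=∅; A=[-1]; R=[let w]⟩
15. ⟨C=((5 * 0) - 7); E={v↦-1}; A=∅; R=[let w]⟩
16. ⟨C=(5 * 0); E={v↦-1}; A=∅; R=[subR :: let w]⟩
17. ⟨C=5; E={v↦-1}; A=∅; R=[mulR :: subR :: let w]⟩
18. ⟨C=0; E={v↦-1}; A=∅; R=[mulL(5) :: subR :: let w]⟩
19. ⟨C=7; E={v↦-1}; A=∅; R=[subL(0) :: let w]⟩
20. ⟨C=-1; E={w↦-7}; A=∅; R=∅⟩
→ final value -1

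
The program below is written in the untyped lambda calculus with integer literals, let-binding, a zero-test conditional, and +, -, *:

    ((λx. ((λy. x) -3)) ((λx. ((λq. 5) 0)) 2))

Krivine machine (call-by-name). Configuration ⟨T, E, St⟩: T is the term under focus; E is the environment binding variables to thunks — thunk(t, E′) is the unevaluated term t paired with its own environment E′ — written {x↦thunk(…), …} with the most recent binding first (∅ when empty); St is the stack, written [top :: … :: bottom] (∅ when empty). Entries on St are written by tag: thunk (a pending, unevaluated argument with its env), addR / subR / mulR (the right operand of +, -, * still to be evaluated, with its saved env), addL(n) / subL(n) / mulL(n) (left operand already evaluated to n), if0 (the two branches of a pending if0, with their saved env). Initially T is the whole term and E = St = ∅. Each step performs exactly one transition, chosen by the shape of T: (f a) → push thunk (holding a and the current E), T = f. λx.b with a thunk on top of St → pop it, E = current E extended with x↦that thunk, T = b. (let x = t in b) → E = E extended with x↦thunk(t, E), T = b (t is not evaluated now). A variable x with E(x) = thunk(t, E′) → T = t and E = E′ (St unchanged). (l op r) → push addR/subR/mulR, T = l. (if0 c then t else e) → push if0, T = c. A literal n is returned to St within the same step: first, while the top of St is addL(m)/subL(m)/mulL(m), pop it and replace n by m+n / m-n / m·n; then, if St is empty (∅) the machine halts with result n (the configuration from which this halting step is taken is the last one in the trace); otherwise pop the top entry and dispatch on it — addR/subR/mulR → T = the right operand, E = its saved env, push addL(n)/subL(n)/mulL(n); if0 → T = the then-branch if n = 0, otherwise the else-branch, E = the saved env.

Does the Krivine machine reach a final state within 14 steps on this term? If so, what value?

Answer: 5

Machine steps:
[0] [T=((λx. ((λy. x) -3)) ((λx. ((λq. 5) 0)) 2)) | E=∅ | St=∅]
[1] [T=(λx. ((λy. x) -3)) | E=∅ | St=[thunk]]
[2] [T=((λy. x) -3) | E={x↦thunk(((λx. ((λq. 5) 0)) 2), ∅)} | St=∅]
[3] [T=(λy. x) | E={x↦thunk(((λx. ((λq. 5) 0)) 2), ∅)} | St=[thunk]]
[4] [T=x | E={y↦thunk(-3, {x↦thunk(((λx. ((λq. 5) 0)) 2), ∅)}), x↦thunk(((λx. ((λq. 5) 0)) 2), ∅)} | St=∅]
[5] [T=((λx. ((λq. 5) 0)) 2) | E=∅ | St=∅]
[6] [T=(λx. ((λq. 5) 0)) | E=∅ | St=[thunk]]
[7] [T=((λq. 5) 0) | E={x↦thunk(2, ∅)} | St=∅]
[8] [T=(λq. 5) | E={x↦thunk(2, ∅)} | St=[thunk]]
[9] [T=5 | E={q↦thunk(0, {x↦thunk(2, ∅)}), x↦thunk(2, ∅)} | St=∅]
→ final value 5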